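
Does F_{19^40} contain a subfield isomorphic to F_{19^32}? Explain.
No: F_{19^32} is not a subfield of F_{19^40}

F_{p^m} embeds in F_{p^n} iff m | n. Here 32 ∤ 40 (since 40 = 1·32 + 8 with remainder 8 ≠ 0), so F_{19^32} is not a subfield of F_{19^40}. Equivalently: if it were, the tower law would give 32 = [F_{19^32}:F_19] dividing [F_{19^40}:F_19] = 40, contradiction.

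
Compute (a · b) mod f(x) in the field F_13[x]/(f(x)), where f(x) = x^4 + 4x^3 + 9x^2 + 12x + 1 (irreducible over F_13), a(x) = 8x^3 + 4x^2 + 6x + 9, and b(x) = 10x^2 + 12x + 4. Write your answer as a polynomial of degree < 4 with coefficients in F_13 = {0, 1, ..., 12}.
a · b ≡ 3x^2 + 11x + 12 (mod f(x))

Multiply in F_13[x]: a(x)·b(x) = (8x^3 + 4x^2 + 6x + 9)·(10x^2 + 12x + 4) = 2x^5 + 6x^4 + 10x^3 + 9x^2 + 2x + 10. This has degree ≥ 4, so divide by f(x) over F_13: 2x^5 + 6x^4 + 10x^3 + 9x^2 + 2x + 10 = (2x + 11)·(x^4 + 4x^3 + 9x^2 + 12x + 1) + (3x^2 + 11x + 12). Hence a·b ≡ 3x^2 + 11x + 12 (mod f). (F_13[x]/(f) is a field with 13^4 = 28561 elements since f is irreducible of degree 4.)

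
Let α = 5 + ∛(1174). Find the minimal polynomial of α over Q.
m_α(x) = x^3 - 15x^2 + 75x - 1299

Set β = α - 5 = ∛(1174), so β^3 = 1174. Then (α - 5)^3 - 1174 = 0, i.e. α is a root of g(x) = (x - 5)^3 - 1174 = x^3 - 15x^2 + 75x - 1299. Since g(x) = h(x - 5) where h(x) = x^3 - 1174, and h is irreducible over Q (because 1174 is not a perfect cube, so h has no rational root, and a monic cubic with no rational root is irreducible), g is also irreducible (irreducibility is preserved under the substitution x → x - 5). Hence m_α(x) = x^3 - 15x^2 + 75x - 1299.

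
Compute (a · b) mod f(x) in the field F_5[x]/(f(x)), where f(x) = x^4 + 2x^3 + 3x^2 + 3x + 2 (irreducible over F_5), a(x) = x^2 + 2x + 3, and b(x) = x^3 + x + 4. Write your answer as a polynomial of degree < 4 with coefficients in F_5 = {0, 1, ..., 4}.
a · b ≡ x^3 + 3x^2 + 4x + 2 (mod f(x))

Multiply in F_5[x]: a(x)·b(x) = (x^2 + 2x + 3)·(x^3 + x + 4) = x^5 + 2x^4 + 4x^3 + x^2 + x + 2. This has degree ≥ 4, so divide by f(x) over F_5: x^5 + 2x^4 + 4x^3 + x^2 + x + 2 = (x)·(x^4 + 2x^3 + 3x^2 + 3x + 2) + (x^3 + 3x^2 + 4x + 2). Hence a·b ≡ x^3 + 3x^2 + 4x + 2 (mod f). (F_5[x]/(f) is a field with 5^4 = 625 elements since f is irreducible of degree 4.)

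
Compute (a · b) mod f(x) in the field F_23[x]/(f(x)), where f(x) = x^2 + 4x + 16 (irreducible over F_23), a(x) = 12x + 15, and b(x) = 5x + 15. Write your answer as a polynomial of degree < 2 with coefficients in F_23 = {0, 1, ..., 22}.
a · b ≡ 15x + 1 (mod f(x))

Multiply in F_23[x]: a(x)·b(x) = (12x + 15)·(5x + 15) = 14x^2 + 2x + 18. This has degree ≥ 2, so divide by f(x) over F_23: 14x^2 + 2x + 18 = (14)·(x^2 + 4x + 16) + (15x + 1). Hence a·b ≡ 15x + 1 (mod f). (F_23[x]/(f) is a field with 23^2 = 529 elements since f is irreducible of degree 2.)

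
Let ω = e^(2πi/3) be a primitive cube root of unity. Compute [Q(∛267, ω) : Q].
[Q(∛267, ω) : Q] = 6

[Q(∛267):Q] = 3 (min poly x^3 - 267, irreducible since 267 is not a perfect cube). [Q(ω):Q] = 2 (min poly x^2 + x + 1). Since Q(∛267) ⊂ R and ω ∉ R, we have ω ∉ Q(∛267), so x^2 + x + 1 remains irreducible over Q(∛267) and [Q(∛267, ω) : Q(∛267)] = 2. By the tower law, [Q(∛267, ω) : Q] = 3 · 2 = 6. (In fact Q(∛267, ω) is the splitting field of x^3 - 267 over Q.)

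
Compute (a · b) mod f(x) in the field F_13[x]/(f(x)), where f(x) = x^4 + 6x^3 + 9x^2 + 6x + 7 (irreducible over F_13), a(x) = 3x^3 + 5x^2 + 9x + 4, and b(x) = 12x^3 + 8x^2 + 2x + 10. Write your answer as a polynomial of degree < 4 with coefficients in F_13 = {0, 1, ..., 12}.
a · b ≡ 8x^2 + 7x + 2 (mod f(x))

Multiply in F_13[x]: a(x)·b(x) = (3x^3 + 5x^2 + 9x + 4)·(12x^3 + 8x^2 + 2x + 10) = 10x^6 + 6x^5 + 11x^4 + 4x^3 + 9x^2 + 7x + 1. This has degree ≥ 4, so divide by f(x) over F_13: 10x^6 + 6x^5 + 11x^4 + 4x^3 + 9x^2 + 7x + 1 = (10x^2 + 11x + 11)·(x^4 + 6x^3 + 9x^2 + 6x + 7) + (8x^2 + 7x + 2). Hence a·b ≡ 8x^2 + 7x + 2 (mod f). (F_13[x]/(f) is a field with 13^4 = 28561 elements since f is irreducible of degree 4.)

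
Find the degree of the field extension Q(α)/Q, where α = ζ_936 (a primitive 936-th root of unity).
[Q(α):Q] = 288

The minimal polynomial of ζ_936 over Q is the 936-th cyclotomic polynomial Φ_936(x), which is irreducible over Q and has degree φ(936) = 288. Hence [Q(α):Q] = φ(936) = 288.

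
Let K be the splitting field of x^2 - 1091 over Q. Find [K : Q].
[K : Q] = 2

f(x) = x^2 - 1091 factors as (x - √1091)(x + √1091). The splitting field is K = Q(√1091). Since 1091 is squarefree and > 1, it is not a perfect square, so x^2 - 1091 is irreducible over Q and [Q(√1091) : Q] = 2. Hence [K : Q] = 2.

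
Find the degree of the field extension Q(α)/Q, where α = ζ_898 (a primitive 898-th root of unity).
[Q(α):Q] = 448

The minimal polynomial of ζ_898 over Q is the 898-th cyclotomic polynomial Φ_898(x), which is irreducible over Q and has degree φ(898) = 448. Hence [Q(α):Q] = φ(898) = 448.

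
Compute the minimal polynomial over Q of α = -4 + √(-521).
m_α(x) = x^2 + 8x + 537

From α + 4 = √(-521), squaring gives (α + 4)^2 = -521, i.e. α^2 + 8α + 16 = -521, so α^2 + 8α + 537 = 0. The discriminant of x^2 + 8x + 537 is (8)^2 - 4·(537) = 64 - 2148 = -2084, and 4·(-521) is not a perfect square in Q since -521 is squarefree and ≠ 1. Hence x^2 + 8x + 537 is irreducible over Q and is the minimal polynomial of α.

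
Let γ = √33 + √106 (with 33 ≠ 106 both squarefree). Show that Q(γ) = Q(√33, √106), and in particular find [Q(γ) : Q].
[Q(γ) : Q] = 4 (equivalently, Q(γ) = Q(√33, √106))

Obviously Q(γ) ⊆ Q(√33, √106), and [Q(√33, √106):Q] = 4 (since 33, 106 are distinct squarefree integers > 1 with 3498 not a perfect square). To show equality we compute the minimal polynomial of γ. From γ = √33 + √106: γ^2 = 33 + 2√(3498) + 106 = 139 + 2√(3498), so γ^2 - 139 = 2√(3498); squaring, (γ^2 - 139)^2 = 4·3498, i.e. γ^4 - 278γ^2 + 19321 - 13992 = 0, i.e. γ^4 - 278γ^2 + 5329 = 0. So γ is a root of x^4 - 278x^2 + 5329. This polynomial is irreducible over Q: it has no rational root (each ±√33 ± √106 is irrational), and any factorization into two quadratics over Q would force √(3498) ∈ Q (pairing opposite roots) or √33, √106 ∈ Q (other pairings), all impossible. Hence [Q(γ):Q] = 4 = [Q(√33, √106):Q], so Q(γ) = Q(√33, √106).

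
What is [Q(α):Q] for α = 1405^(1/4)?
[Q(α):Q] = 4

α is a root of x^4 - 1405. By Eisenstein's criterion at the prime p = 5 (which divides the constant term 1405 but p^2 = 25 does not, since 1405 is squarefree), x^4 - 1405 is irreducible over Q. Hence [Q(α):Q] = 4.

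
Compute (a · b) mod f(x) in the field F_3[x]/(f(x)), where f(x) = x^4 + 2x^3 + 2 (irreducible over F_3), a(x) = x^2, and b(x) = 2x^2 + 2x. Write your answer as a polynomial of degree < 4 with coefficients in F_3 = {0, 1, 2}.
a · b ≡ x^3 + 2 (mod f(x))

Multiply in F_3[x]: a(x)·b(x) = (x^2)·(2x^2 + 2x) = 2x^4 + 2x^3. This has degree ≥ 4, so divide by f(x) over F_3: 2x^4 + 2x^3 = (2)·(x^4 + 2x^3 + 2) + (x^3 + 2). Hence a·b ≡ x^3 + 2 (mod f). (F_3[x]/(f) is a field with 3^4 = 81 elements since f is irreducible of degree 4.)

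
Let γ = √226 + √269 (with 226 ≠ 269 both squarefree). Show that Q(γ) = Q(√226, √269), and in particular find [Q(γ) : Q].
[Q(γ) : Q] = 4 (equivalently, Q(γ) = Q(√226, √269))

Obviously Q(γ) ⊆ Q(√226, √269), and [Q(√226, √269):Q] = 4 (since 226, 269 are distinct squarefree integers > 1 with 60794 not a perfect square). To show equality we compute the minimal polynomial of γ. From γ = √226 + √269: γ^2 = 226 + 2√(60794) + 269 = 495 + 2√(60794), so γ^2 - 495 = 2√(60794); squaring, (γ^2 - 495)^2 = 4·60794, i.e. γ^4 - 990γ^2 + 245025 - 243176 = 0, i.e. γ^4 - 990γ^2 + 1849 = 0. So γ is a root of x^4 - 990x^2 + 1849. This polynomial is irreducible over Q: it has no rational root (each ±√226 ± √269 is irrational), and any factorization into two quadratics over Q would force √(60794) ∈ Q (pairing opposite roots) or √226, √269 ∈ Q (other pairings), all impossible. Hence [Q(γ):Q] = 4 = [Q(√226, √269):Q], so Q(γ) = Q(√226, √269).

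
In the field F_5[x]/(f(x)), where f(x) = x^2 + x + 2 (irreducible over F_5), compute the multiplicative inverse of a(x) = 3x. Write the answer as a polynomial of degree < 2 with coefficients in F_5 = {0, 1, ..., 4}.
a(x)^(-1) ≡ 4x + 4 (mod f(x))

Since f is irreducible over F_5, F_5[x]/(f) is a field and a(x) ≠ 0 has an inverse. Apply the extended Euclidean algorithm to f(x) and a(x) in F_5[x]: f(x) = (2x + 2)·a(x) + (2). The last nonzero remainder is the constant 2 = gcd(f, a) in F_5. Back-substituting through the division chain expresses 2 = s(x)·a(x) + t(x)·f(x) with s(x) ≡ 3x + 3 (mod f), so (3x + 3)·a(x) ≡ 2 (mod f). Multiplying by 2^(-1) ≡ 3 in F_5 gives a(x)^(-1) ≡ 3·(3x + 3) ≡ 4x + 4 (mod f). Check: (3x)·(4x + 4) = 2x^2 + 2x ≡ 1 (mod x^2 + x + 2).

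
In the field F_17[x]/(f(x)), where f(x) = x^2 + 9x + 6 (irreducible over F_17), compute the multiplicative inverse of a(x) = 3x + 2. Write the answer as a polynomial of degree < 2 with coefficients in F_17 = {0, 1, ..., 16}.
a(x)^(-1) ≡ 12x + 15 (mod f(x))

Since f is irreducible over F_17, F_17[x]/(f) is a field and a(x) ≠ 0 has an inverse. Apply the extended Euclidean algorithm to f(x) and a(x) in F_17[x]: f(x) = (6x + 16)·a(x) + (8). The last nonzero remainder is the constant 8 = gcd(f, a) in F_17. Back-substituting through the division chain expresses 8 = s(x)·a(x) + t(x)·f(x) with s(x) ≡ 11x + 1 (mod f), so (11x + 1)·a(x) ≡ 8 (mod f). Multiplying by 8^(-1) ≡ 15 in F_17 gives a(x)^(-1) ≡ 15·(11x + 1) ≡ 12x + 15 (mod f). Check: (3x + 2)·(12x + 15) = 2x^2 + x + 13 ≡ 1 (mod x^2 + 9x + 6).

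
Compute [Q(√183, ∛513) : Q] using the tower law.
[Q(√183, ∛513) : Q] = 6

Let L = Q(√183, ∛513). Since Q(√183) ⊂ L and [Q(√183):Q] = 2, the tower law gives 2 | [L:Q]. Likewise Q(∛513) ⊂ L with [Q(∛513):Q] = 3 (because 513 is not a perfect cube), so 3 | [L:Q]. As gcd(2,3) = 1, [L:Q] is divisible by 6. Conversely L is generated over Q by √183 and ∛513, so [L:Q] ≤ 2·3 = 6. Therefore [Q(√183, ∛513) : Q] = 6.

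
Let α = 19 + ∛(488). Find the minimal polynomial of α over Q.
m_α(x) = x^3 - 57x^2 + 1083x - 7347

Set β = α - 19 = ∛(488), so β^3 = 488. Then (α - 19)^3 - 488 = 0, i.e. α is a root of g(x) = (x - 19)^3 - 488 = x^3 - 57x^2 + 1083x - 7347. Since g(x) = h(x - 19) where h(x) = x^3 - 488, and h is irreducible over Q (because 488 is not a perfect cube, so h has no rational root, and a monic cubic with no rational root is irreducible), g is also irreducible (irreducibility is preserved under the substitution x → x - 19). Hence m_α(x) = x^3 - 57x^2 + 1083x - 7347.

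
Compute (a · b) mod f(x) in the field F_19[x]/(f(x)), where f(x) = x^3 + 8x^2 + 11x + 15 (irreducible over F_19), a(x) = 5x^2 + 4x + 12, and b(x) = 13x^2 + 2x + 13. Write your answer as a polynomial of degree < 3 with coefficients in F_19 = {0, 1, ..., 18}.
a · b ≡ 5x^2 + 16x + 15 (mod f(x))

Multiply in F_19[x]: a(x)·b(x) = (5x^2 + 4x + 12)·(13x^2 + 2x + 13) = 8x^4 + 5x^3 + x^2 + 4. This has degree ≥ 3, so divide by f(x) over F_19: 8x^4 + 5x^3 + x^2 + 4 = (8x + 17)·(x^3 + 8x^2 + 11x + 15) + (5x^2 + 16x + 15). Hence a·b ≡ 5x^2 + 16x + 15 (mod f). (F_19[x]/(f) is a field with 19^3 = 6859 elements since f is irreducible of degree 3.)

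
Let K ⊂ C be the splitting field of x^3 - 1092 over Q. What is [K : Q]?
[K : Q] = 6

The roots of x^3 - 1092 are ∛1092, ω∛1092, ω^2∛1092 where ω = e^(2πi/3) is a primitive cube root of unity, so K = Q(∛1092, ω). Now [Q(∛1092):Q] = 3 (since 1092 is not a perfect cube, x^3 - 1092 is irreducible) and [Q(ω):Q] = 2. Both 2 and 3 divide [K:Q], and [K:Q] ≤ 3·2 = 6, so [K:Q] = 6. (Equivalently: Q(∛1092) ⊂ R but ω ∉ R, so [K : Q(∛1092)] = 2.)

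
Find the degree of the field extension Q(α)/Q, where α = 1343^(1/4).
[Q(α):Q] = 4

α is a root of x^4 - 1343. By Eisenstein's criterion at the prime p = 17 (which divides the constant term 1343 but p^2 = 289 does not, since 1343 is squarefree), x^4 - 1343 is irreducible over Q. Hence [Q(α):Q] = 4.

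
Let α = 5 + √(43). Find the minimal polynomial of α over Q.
m_α(x) = x^2 - 10x - 18

From α - 5 = √(43), squaring gives (α - 5)^2 = 43, i.e. α^2 - 10α + 25 = 43, so α^2 - 10α - 18 = 0. The discriminant of x^2 - 10x - 18 is (-10)^2 - 4·(-18) = 100 + 72 = 172, and 4·(43) is not a perfect square in Q since 43 is squarefree and ≠ 1. Hence x^2 - 10x - 18 is irreducible over Q and is the minimal polynomial of α.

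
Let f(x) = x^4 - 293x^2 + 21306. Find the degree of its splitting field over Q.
[K : Q] = 4

Solving the quadratic in x^2: x^2 = (293 ± √(293^2 - 4·21306))/2 = (293 ± √625)/2 = (293 ± 25)/2, giving x^2 = 159 or x^2 = 134. So f(x) = (x^2 - 159)(x^2 - 134) and the roots of f are ±√159, ±√134. Hence the splitting field is K = Q(√159, √134). Since 159 and 134 are distinct squarefree integers > 1, their product 21306 is not a perfect square, so √134 ∉ Q(√159). By the tower law [K:Q] = [Q(√159,√134):Q(√159)] · [Q(√159):Q] = 2 · 2 = 4.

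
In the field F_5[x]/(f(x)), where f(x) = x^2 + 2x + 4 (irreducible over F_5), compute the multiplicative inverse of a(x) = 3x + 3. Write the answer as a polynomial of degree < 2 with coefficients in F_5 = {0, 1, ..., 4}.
a(x)^(-1) ≡ x + 1 (mod f(x))

Since f is irreducible over F_5, F_5[x]/(f) is a field and a(x) ≠ 0 has an inverse. Apply the extended Euclidean algorithm to f(x) and a(x) in F_5[x]: f(x) = (2x + 2)·a(x) + (3). The last nonzero remainder is the constant 3 = gcd(f, a) in F_5. Back-substituting through the division chain expresses 3 = s(x)·a(x) + t(x)·f(x) with s(x) ≡ 3x + 3 (mod f), so (3x + 3)·a(x) ≡ 3 (mod f). Multiplying by 3^(-1) ≡ 2 in F_5 gives a(x)^(-1) ≡ 2·(3x + 3) ≡ x + 1 (mod f). Check: (3x + 3)·(x + 1) = 3x^2 + x + 3 ≡ 1 (mod x^2 + 2x + 4).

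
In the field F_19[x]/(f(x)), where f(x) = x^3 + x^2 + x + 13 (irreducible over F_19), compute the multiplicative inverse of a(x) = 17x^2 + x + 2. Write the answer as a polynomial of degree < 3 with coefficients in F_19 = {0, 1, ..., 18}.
a(x)^(-1) ≡ 6x^2 + 2x + 6 (mod f(x))

Since f is irreducible over F_19, F_19[x]/(f) is a field and a(x) ≠ 0 has an inverse. Apply the extended Euclidean algorithm to f(x) and a(x) in F_19[x]: f(x) = (9x + 4)·a(x) + (17x + 5);  a(x) = (x + 2)·(17x + 5) + (11). The last nonzero remainder is the constant 11 = gcd(f, a) in F_19. Back-substituting through the division chain expresses 11 = s(x)·a(x) + t(x)·f(x) with s(x) ≡ 9x^2 + 3x + 9 (mod f), so (9x^2 + 3x + 9)·a(x) ≡ 11 (mod f). Multiplying by 11^(-1) ≡ 7 in F_19 gives a(x)^(-1) ≡ 7·(9x^2 + 3x + 9) ≡ 6x^2 + 2x + 6 (mod f). Check: (17x^2 + x + 2)·(6x^2 + 2x + 6) = 7x^4 + 2x^3 + 2x^2 + 10x + 12 ≡ 1 (mod x^3 + x^2 + x + 13).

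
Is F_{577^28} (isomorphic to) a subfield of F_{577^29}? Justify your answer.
No: F_{577^28} is not a subfield of F_{577^29}

F_{p^m} embeds in F_{p^n} iff m | n. Here 28 ∤ 29 (since 29 = 1·28 + 1 with remainder 1 ≠ 0), so F_{577^28} is not a subfield of F_{577^29}. Equivalently: if it were, the tower law would give 28 = [F_{577^28}:F_577] dividing [F_{577^29}:F_577] = 29, contradiction.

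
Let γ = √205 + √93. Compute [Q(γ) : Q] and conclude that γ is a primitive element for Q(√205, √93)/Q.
[Q(γ) : Q] = 4 (equivalently, Q(γ) = Q(√205, √93))

Obviously Q(γ) ⊆ Q(√205, √93), and [Q(√205, √93):Q] = 4 (since 205, 93 are distinct squarefree integers > 1 with 19065 not a perfect square). To show equality we compute the minimal polynomial of γ. From γ = √205 + √93: γ^2 = 205 + 2√(19065) + 93 = 298 + 2√(19065), so γ^2 - 298 = 2√(19065); squaring, (γ^2 - 298)^2 = 4·19065, i.e. γ^4 - 596γ^2 + 88804 - 76260 = 0, i.e. γ^4 - 596γ^2 + 12544 = 0. So γ is a root of x^4 - 596x^2 + 12544. This polynomial is irreducible over Q: it has no rational root (each ±√205 ± √93 is irrational), and any factorization into two quadratics over Q would force √(19065) ∈ Q (pairing opposite roots) or √205, √93 ∈ Q (other pairings), all impossible. Hence [Q(γ):Q] = 4 = [Q(√205, √93):Q], so Q(γ) = Q(√205, √93).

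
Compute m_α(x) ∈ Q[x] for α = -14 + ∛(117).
m_α(x) = x^3 + 42x^2 + 588x + 2627

Set β = α + 14 = ∛(117), so β^3 = 117. Then (α + 14)^3 - 117 = 0, i.e. α is a root of g(x) = (x + 14)^3 - 117 = x^3 + 42x^2 + 588x + 2627. Since g(x) = h(x + 14) where h(x) = x^3 - 117, and h is irreducible over Q (because 117 is not a perfect cube, so h has no rational root, and a monic cubic with no rational root is irreducible), g is also irreducible (irreducibility is preserved under the substitution x → x + 14). Hence m_α(x) = x^3 + 42x^2 + 588x + 2627.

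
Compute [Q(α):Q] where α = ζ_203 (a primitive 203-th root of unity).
[Q(α):Q] = 168

The minimal polynomial of ζ_203 over Q is the 203-th cyclotomic polynomial Φ_203(x), which is irreducible over Q and has degree φ(203) = 168. Hence [Q(α):Q] = φ(203) = 168.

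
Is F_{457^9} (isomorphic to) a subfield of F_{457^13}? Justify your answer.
No: F_{457^9} is not a subfield of F_{457^13}

F_{p^m} embeds in F_{p^n} iff m | n. Here 9 ∤ 13 (since 13 = 1·9 + 4 with remainder 4 ≠ 0), so F_{457^9} is not a subfield of F_{457^13}. Equivalently: if it were, the tower law would give 9 = [F_{457^9}:F_457] dividing [F_{457^13}:F_457] = 13, contradiction.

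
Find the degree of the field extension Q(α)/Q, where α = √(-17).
[Q(α):Q] = 2

[Q(α):Q] equals the degree of the minimal polynomial of α. Here α^2 = -17 and x^2 + 17 is irreducible (d = -17 is squarefree, ≠ 1, hence not a square), so deg(m_α) = 2. Thus [Q(α):Q] = 2.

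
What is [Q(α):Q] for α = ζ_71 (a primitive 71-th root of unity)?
[Q(α):Q] = 70

The minimal polynomial of ζ_71 over Q is the 71-th cyclotomic polynomial Φ_71(x), which is irreducible over Q and has degree φ(71) = 70. Hence [Q(α):Q] = φ(71) = 70.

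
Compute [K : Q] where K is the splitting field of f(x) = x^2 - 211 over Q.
[K : Q] = 2

f(x) = x^2 - 211 factors as (x - √211)(x + √211). The splitting field is K = Q(√211). Since 211 is squarefree and > 1, it is not a perfect square, so x^2 - 211 is irreducible over Q and [Q(√211) : Q] = 2. Hence [K : Q] = 2.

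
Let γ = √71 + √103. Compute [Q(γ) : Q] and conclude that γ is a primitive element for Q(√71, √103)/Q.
[Q(γ) : Q] = 4 (equivalently, Q(γ) = Q(√71, √103))

Obviously Q(γ) ⊆ Q(√71, √103), and [Q(√71, √103):Q] = 4 (since 71, 103 are distinct squarefree integers > 1 with 7313 not a perfect square). To show equality we compute the minimal polynomial of γ. From γ = √71 + √103: γ^2 = 71 + 2√(7313) + 103 = 174 + 2√(7313), so γ^2 - 174 = 2√(7313); squaring, (γ^2 - 174)^2 = 4·7313, i.e. γ^4 - 348γ^2 + 30276 - 29252 = 0, i.e. γ^4 - 348γ^2 + 1024 = 0. So γ is a root of x^4 - 348x^2 + 1024. This polynomial is irreducible over Q: it has no rational root (each ±√71 ± √103 is irrational), and any factorization into two quadratics over Q would force √(7313) ∈ Q (pairing opposite roots) or √71, √103 ∈ Q (other pairings), all impossible. Hence [Q(γ):Q] = 4 = [Q(√71, √103):Q], so Q(γ) = Q(√71, √103).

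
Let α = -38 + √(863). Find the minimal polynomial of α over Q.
m_α(x) = x^2 + 76x + 581

From α + 38 = √(863), squaring gives (α + 38)^2 = 863, i.e. α^2 + 76α + 1444 = 863, so α^2 + 76α + 581 = 0. The discriminant of x^2 + 76x + 581 is (76)^2 - 4·(581) = 5776 - 2324 = 3452, and 4·(863) is not a perfect square in Q since 863 is squarefree and ≠ 1. Hence x^2 + 76x + 581 is irreducible over Q and is the minimal polynomial of α.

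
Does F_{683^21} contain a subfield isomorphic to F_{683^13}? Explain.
No: F_{683^13} is not a subfield of F_{683^21}

F_{p^m} embeds in F_{p^n} iff m | n. Here 13 ∤ 21 (since 21 = 1·13 + 8 with remainder 8 ≠ 0), so F_{683^13} is not a subfield of F_{683^21}. Equivalently: if it were, the tower law would give 13 = [F_{683^13}:F_683] dividing [F_{683^21}:F_683] = 21, contradiction.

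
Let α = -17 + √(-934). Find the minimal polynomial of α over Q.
m_α(x) = x^2 + 34x + 1223

From α + 17 = √(-934), squaring gives (α + 17)^2 = -934, i.e. α^2 + 34α + 289 = -934, so α^2 + 34α + 1223 = 0. The discriminant of x^2 + 34x + 1223 is (34)^2 - 4·(1223) = 1156 - 4892 = -3736, and 4·(-934) is not a perfect square in Q since -934 is squarefree and ≠ 1. Hence x^2 + 34x + 1223 is irreducible over Q and is the minimal polynomial of α.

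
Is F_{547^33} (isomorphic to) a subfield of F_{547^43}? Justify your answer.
No: F_{547^33} is not a subfield of F_{547^43}

F_{p^m} embeds in F_{p^n} iff m | n. Here 33 ∤ 43 (since 43 = 1·33 + 10 with remainder 10 ≠ 0), so F_{547^33} is not a subfield of F_{547^43}. Equivalently: if it were, the tower law would give 33 = [F_{547^33}:F_547] dividing [F_{547^43}:F_547] = 43, contradiction.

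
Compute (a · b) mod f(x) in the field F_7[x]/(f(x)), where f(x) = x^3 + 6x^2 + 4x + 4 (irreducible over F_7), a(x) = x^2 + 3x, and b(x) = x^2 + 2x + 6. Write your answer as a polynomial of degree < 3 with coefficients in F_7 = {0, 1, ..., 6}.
a · b ≡ 4x + 4 (mod f(x))

Multiply in F_7[x]: a(x)·b(x) = (x^2 + 3x)·(x^2 + 2x + 6) = x^4 + 5x^3 + 5x^2 + 4x. This has degree ≥ 3, so divide by f(x) over F_7: x^4 + 5x^3 + 5x^2 + 4x = (x + 6)·(x^3 + 6x^2 + 4x + 4) + (4x + 4). Hence a·b ≡ 4x + 4 (mod f). (F_7[x]/(f) is a field with 7^3 = 343 elements since f is irreducible of degree 3.)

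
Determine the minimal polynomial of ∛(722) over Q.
m_α(x) = x^3 - 722

α satisfies α^3 = 722, so x^3 - 722 annihilates α. By the rational root test, a rational root p/q (in lowest terms) of x^3 - 722 would satisfy p^3 = 722 q^3, forcing q = 1 and p^3 = 722; but 722 is not a perfect cube, contradiction. A monic cubic over Q with no rational root is irreducible (any nontrivial factorization would include a linear factor). Hence x^3 - 722 is the minimal polynomial of α, and in particular [Q(α):Q] = 3.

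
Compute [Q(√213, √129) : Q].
[Q(√213, √129) : Q] = 4

[Q(√213):Q] = 2 (min poly x^2 - 213, irreducible since 213 is squarefree > 1). For the top step, suppose √129 ∈ Q(√213), say √129 = c + d√213 with c, d ∈ Q. Squaring: 129 = c^2 + 213d^2 + 2cd√213. Since √213 ∉ Q this forces 2cd = 0. If d = 0 then √129 = c ∈ Q, contradicting 129 squarefree > 1. If c = 0 then 129 = 213d^2, so 213·129 = (213d)^2 is a perfect square in Q — but 213·129 = 27477 is not a perfect square (since 213 and 129 are distinct squarefree integers). Contradiction. Hence √129 ∉ Q(√213), so x^2 - 129 stays irreducible over Q(√213) and [Q(√213, √129) : Q(√213)] = 2. By the tower law, [Q(√213, √129) : Q] = 2 · 2 = 4.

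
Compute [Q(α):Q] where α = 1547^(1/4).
[Q(α):Q] = 4

α is a root of x^4 - 1547. By Eisenstein's criterion at the prime p = 7 (which divides the constant term 1547 but p^2 = 49 does not, since 1547 is squarefree), x^4 - 1547 is irreducible over Q. Hence [Q(α):Q] = 4.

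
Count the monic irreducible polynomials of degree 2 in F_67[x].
There are 2211 monic irreducible polynomials of degree 2 over F_67

Each element of F_{67^2} that lies in no proper subfield is a root of exactly one monic irreducible of degree 2 over F_67, and each such polynomial has 2 distinct roots in F_{67^2}. By Möbius inversion the count is N_67(2) = (1/2) Σ_{d|2} μ(2/d) · 67^d = (1/2)(μ(2)·67^1 + μ(1)·67^2) = 4422/2 = 2211.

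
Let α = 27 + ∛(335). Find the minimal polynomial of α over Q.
m_α(x) = x^3 - 81x^2 + 2187x - 20018

Set β = α - 27 = ∛(335), so β^3 = 335. Then (α - 27)^3 - 335 = 0, i.e. α is a root of g(x) = (x - 27)^3 - 335 = x^3 - 81x^2 + 2187x - 20018. Since g(x) = h(x - 27) where h(x) = x^3 - 335, and h is irreducible over Q (because 335 is not a perfect cube, so h has no rational root, and a monic cubic with no rational root is irreducible), g is also irreducible (irreducibility is preserved under the substitution x → x - 27). Hence m_α(x) = x^3 - 81x^2 + 2187x - 20018.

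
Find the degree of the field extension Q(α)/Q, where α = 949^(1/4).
[Q(α):Q] = 4

α is a root of x^4 - 949. By Eisenstein's criterion at the prime p = 13 (which divides the constant term 949 but p^2 = 169 does not, since 949 is squarefree), x^4 - 949 is irreducible over Q. Hence [Q(α):Q] = 4.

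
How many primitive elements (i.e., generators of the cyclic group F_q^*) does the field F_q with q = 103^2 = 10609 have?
There are φ(10608) = 3072 primitive elements

F_q^* is cyclic of order q - 1 = 10608. A cyclic group of order m has exactly φ(m) generators. Here m = 10608 = 2^4 · 3 · 13 · 17, so the number of primitive elements is φ(10608) = 3072.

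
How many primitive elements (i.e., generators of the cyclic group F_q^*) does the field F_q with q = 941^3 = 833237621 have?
There are φ(833237620) = 325503360 primitive elements

F_q^* is cyclic of order q - 1 = 833237620. A cyclic group of order m has exactly φ(m) generators. Here m = 833237620 = 2^2 · 5 · 47 · 811 · 1093, so the number of primitive elements is φ(833237620) = 325503360.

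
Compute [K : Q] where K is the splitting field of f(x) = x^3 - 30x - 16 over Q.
[K : Q] = 6

By the rational root test, any rational root of the monic integer polynomial f(x) = x^3 - 30x - 16 must be an integer dividing the constant term -16, i.e. one of ±{1, 2, 4, 8, 16}. Evaluating: f(1) = -45, f(-1) = 13, f(2) = -68, f(-2) = 36, f(4) = -72, f(-4) = 40, f(8) = 256, f(-8) = -288, f(16) = 3600, f(-16) = -3632; none is 0, so f has no rational root and is therefore irreducible over Q (a cubic with no linear factor over a field is irreducible). For an irreducible cubic, the Galois group is A_3 or S_3 according as the discriminant disc(f) = -4a^3 - 27b^2 = -4·(-30)^3 - 27·(-16)^2 = 101088 is or is not a square in Q. Here disc(f) = 101088 is not a perfect square in Q, so the Galois group of f over Q is not contained in A_3 and must be all of S_3. The splitting field has degree |S_3| = 6 over Q, so [K : Q] = 6.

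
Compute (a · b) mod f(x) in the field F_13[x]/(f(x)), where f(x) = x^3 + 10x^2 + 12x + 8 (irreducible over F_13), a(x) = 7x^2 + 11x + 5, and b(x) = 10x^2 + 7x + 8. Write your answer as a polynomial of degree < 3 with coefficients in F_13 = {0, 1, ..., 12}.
a · b ≡ 8x^2 + 10x (mod f(x))

Multiply in F_13[x]: a(x)·b(x) = (7x^2 + 11x + 5)·(10x^2 + 7x + 8) = 5x^4 + 3x^3 + x^2 + 6x + 1. This has degree ≥ 3, so divide by f(x) over F_13: 5x^4 + 3x^3 + x^2 + 6x + 1 = (5x + 5)·(x^3 + 10x^2 + 12x + 8) + (8x^2 + 10x). Hence a·b ≡ 8x^2 + 10x (mod f). (F_13[x]/(f) is a field with 13^3 = 2197 elements since f is irreducible of degree 3.)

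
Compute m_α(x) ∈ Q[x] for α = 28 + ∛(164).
m_α(x) = x^3 - 84x^2 + 2352x - 22116

Set β = α - 28 = ∛(164), so β^3 = 164. Then (α - 28)^3 - 164 = 0, i.e. α is a root of g(x) = (x - 28)^3 - 164 = x^3 - 84x^2 + 2352x - 22116. Since g(x) = h(x - 28) where h(x) = x^3 - 164, and h is irreducible over Q (because 164 is not a perfect cube, so h has no rational root, and a monic cubic with no rational root is irreducible), g is also irreducible (irreducibility is preserved under the substitution x → x - 28). Hence m_α(x) = x^3 - 84x^2 + 2352x - 22116.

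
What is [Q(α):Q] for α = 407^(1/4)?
[Q(α):Q] = 4

α is a root of x^4 - 407. By Eisenstein's criterion at the prime p = 11 (which divides the constant term 407 but p^2 = 121 does not, since 407 is squarefree), x^4 - 407 is irreducible over Q. Hence [Q(α):Q] = 4.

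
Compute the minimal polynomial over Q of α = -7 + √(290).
m_α(x) = x^2 + 14x - 241

From α + 7 = √(290), squaring gives (α + 7)^2 = 290, i.e. α^2 + 14α + 49 = 290, so α^2 + 14α - 241 = 0. The discriminant of x^2 + 14x - 241 is (14)^2 - 4·(-241) = 196 + 964 = 1160, and 4·(290) is not a perfect square in Q since 290 is squarefree and ≠ 1. Hence x^2 + 14x - 241 is irreducible over Q and is the minimal polynomial of α.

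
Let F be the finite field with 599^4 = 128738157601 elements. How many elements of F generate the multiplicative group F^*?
There are φ(128738157600) = 27898675200 primitive elements

F_q^* is cyclic of order q - 1 = 128738157600. A cyclic group of order m has exactly φ(m) generators. Here m = 128738157600 = 2^5 · 3 · 5^2 · 13 · 17 · 23 · 61 · 173, so the number of primitive elements is φ(128738157600) = 27898675200.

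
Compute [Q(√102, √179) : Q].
[Q(√102, √179) : Q] = 4

[Q(√102):Q] = 2 (min poly x^2 - 102, irreducible since 102 is squarefree > 1). For the top step, suppose √179 ∈ Q(√102), say √179 = c + d√102 with c, d ∈ Q. Squaring: 179 = c^2 + 102d^2 + 2cd√102. Since √102 ∉ Q this forces 2cd = 0. If d = 0 then √179 = c ∈ Q, contradicting 179 squarefree > 1. If c = 0 then 179 = 102d^2, so 102·179 = (102d)^2 is a perfect square in Q — but 102·179 = 18258 is not a perfect square (since 102 and 179 are distinct squarefree integers). Contradiction. Hence √179 ∉ Q(√102), so x^2 - 179 stays irreducible over Q(√102) and [Q(√102, √179) : Q(√102)] = 2. By the tower law, [Q(√102, √179) : Q] = 2 · 2 = 4.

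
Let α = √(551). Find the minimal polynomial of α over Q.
m_α(x) = x^2 - 551

α satisfies α^2 - 551 = 0, so x^2 - 551 annihilates α. Since d = 551 is squarefree and ≠ 1, it is not a perfect square in Q, so x^2 - 551 has no rational root and is therefore irreducible over Q (a degree-2 polynomial over a field is irreducible iff it has no root). Hence m_α(x) = x^2 - 551.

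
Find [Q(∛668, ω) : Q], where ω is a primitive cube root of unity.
[Q(∛668, ω) : Q] = 6

[Q(∛668):Q] = 3 (min poly x^3 - 668, irreducible since 668 is not a perfect cube). [Q(ω):Q] = 2 (min poly x^2 + x + 1). Since Q(∛668) ⊂ R and ω ∉ R, we have ω ∉ Q(∛668), so x^2 + x + 1 remains irreducible over Q(∛668) and [Q(∛668, ω) : Q(∛668)] = 2. By the tower law, [Q(∛668, ω) : Q] = 3 · 2 = 6. (In fact Q(∛668, ω) is the splitting field of x^3 - 668 over Q.)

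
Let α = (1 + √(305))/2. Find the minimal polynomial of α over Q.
m_α(x) = x^2 - x - 76

From 2α - 1 = √(305), squaring gives (2α - 1)^2 = 305, i.e. 4α^2 - 4α + 1 = 305, so α^2 - α + (1 - 305)/4 = 0. Since 305 ≡ 1 (mod 4), (1 - 305)/4 = -76 ∈ Z. The polynomial x^2 - x - 76 has discriminant 1 - 4·(-76) = 305, which is not a perfect square in Q (d = 305 is squarefree and ≠ 1), so x^2 - x - 76 is irreducible over Q. It is the minimal polynomial of α.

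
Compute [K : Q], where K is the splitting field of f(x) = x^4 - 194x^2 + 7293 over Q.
[K : Q] = 4

Solving the quadratic in x^2: x^2 = (194 ± √(194^2 - 4·7293))/2 = (194 ± √8464)/2 = (194 ± 92)/2, giving x^2 = 51 or x^2 = 143. So f(x) = (x^2 - 51)(x^2 - 143) and the roots of f are ±√51, ±√143. Hence the splitting field is K = Q(√51, √143). Since 51 and 143 are distinct squarefree integers > 1, their product 7293 is not a perfect square, so √143 ∉ Q(√51). By the tower law [K:Q] = [Q(√51,√143):Q(√51)] · [Q(√51):Q] = 2 · 2 = 4.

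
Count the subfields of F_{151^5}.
F_{151^5} has 2 subfields

The subfields of F_{p^n} are exactly the fields F_{p^d} for d | n (each is the fixed field of the unique index-d subgroup of Gal(F_{p^n}/F_p) ≅ Z/nZ). The divisors of n = 5 are {1, 5}, giving 2 subfields: F_{151^1}, F_{151^5}.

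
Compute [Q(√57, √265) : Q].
[Q(√57, √265) : Q] = 4

[Q(√57):Q] = 2 (min poly x^2 - 57, irreducible since 57 is squarefree > 1). For the top step, suppose √265 ∈ Q(√57), say √265 = c + d√57 with c, d ∈ Q. Squaring: 265 = c^2 + 57d^2 + 2cd√57. Since √57 ∉ Q this forces 2cd = 0. If d = 0 then √265 = c ∈ Q, contradicting 265 squarefree > 1. If c = 0 then 265 = 57d^2, so 57·265 = (57d)^2 is a perfect square in Q — but 57·265 = 15105 is not a perfect square (since 57 and 265 are distinct squarefree integers). Contradiction. Hence √265 ∉ Q(√57), so x^2 - 265 stays irreducible over Q(√57) and [Q(√57, √265) : Q(√57)] = 2. By the tower law, [Q(√57, √265) : Q] = 2 · 2 = 4.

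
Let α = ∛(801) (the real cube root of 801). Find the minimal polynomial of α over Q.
m_α(x) = x^3 - 801

α satisfies α^3 = 801, so x^3 - 801 annihilates α. By the rational root test, a rational root p/q (in lowest terms) of x^3 - 801 would satisfy p^3 = 801 q^3, forcing q = 1 and p^3 = 801; but 801 is not a perfect cube, contradiction. A monic cubic over Q with no rational root is irreducible (any nontrivial factorization would include a linear factor). Hence x^3 - 801 is the minimal polynomial of α, and in particular [Q(α):Q] = 3.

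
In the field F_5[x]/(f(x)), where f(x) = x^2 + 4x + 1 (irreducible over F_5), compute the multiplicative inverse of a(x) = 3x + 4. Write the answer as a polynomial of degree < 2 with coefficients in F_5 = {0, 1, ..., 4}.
a(x)^(-1) ≡ x + 1 (mod f(x))

Since f is irreducible over F_5, F_5[x]/(f) is a field and a(x) ≠ 0 has an inverse. Apply the extended Euclidean algorithm to f(x) and a(x) in F_5[x]: f(x) = (2x + 2)·a(x) + (3). The last nonzero remainder is the constant 3 = gcd(f, a) in F_5. Back-substituting through the division chain expresses 3 = s(x)·a(x) + t(x)·f(x) with s(x) ≡ 3x + 3 (mod f), so (3x + 3)·a(x) ≡ 3 (mod f). Multiplying by 3^(-1) ≡ 2 in F_5 gives a(x)^(-1) ≡ 2·(3x + 3) ≡ x + 1 (mod f). Check: (3x + 4)·(x + 1) = 3x^2 + 2x + 4 ≡ 1 (mod x^2 + 4x + 1).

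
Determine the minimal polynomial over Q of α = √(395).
m_α(x) = x^2 - 395

α satisfies α^2 - 395 = 0, so x^2 - 395 annihilates α. Since d = 395 is squarefree and ≠ 1, it is not a perfect square in Q, so x^2 - 395 has no rational root and is therefore irreducible over Q (a degree-2 polynomial over a field is irreducible iff it has no root). Hence m_α(x) = x^2 - 395.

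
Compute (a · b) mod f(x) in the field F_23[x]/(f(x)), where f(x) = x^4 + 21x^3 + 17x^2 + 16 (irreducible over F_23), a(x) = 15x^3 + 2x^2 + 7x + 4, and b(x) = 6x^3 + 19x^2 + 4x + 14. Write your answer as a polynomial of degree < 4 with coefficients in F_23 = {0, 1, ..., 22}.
a · b ≡ 19x^3 + 9x^2 + 3x + 17 (mod f(x))

Multiply in F_23[x]: a(x)·b(x) = (15x^3 + 2x^2 + 7x + 4)·(6x^3 + 19x^2 + 4x + 14) = 21x^6 + 21x^5 + 2x^4 + 7x^3 + 17x^2 + 22x + 10. This has degree ≥ 4, so divide by f(x) over F_23: 21x^6 + 21x^5 + 2x^4 + 7x^3 + 17x^2 + 22x + 10 = (21x^2 + 17x + 1)·(x^4 + 21x^3 + 17x^2 + 16) + (19x^3 + 9x^2 + 3x + 17). Hence a·b ≡ 19x^3 + 9x^2 + 3x + 17 (mod f). (F_23[x]/(f) is a field with 23^4 = 279841 elements since f is irreducible of degree 4.)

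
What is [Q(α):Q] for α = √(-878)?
[Q(α):Q] = 2

[Q(α):Q] equals the degree of the minimal polynomial of α. Here α^2 = -878 and x^2 + 878 is irreducible (d = -878 is squarefree, ≠ 1, hence not a square), so deg(m_α) = 2. Thus [Q(α):Q] = 2.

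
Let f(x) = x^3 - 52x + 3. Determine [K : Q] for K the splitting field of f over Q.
[K : Q] = 6

By the rational root test, any rational root of the monic integer polynomial f(x) = x^3 - 52x + 3 must be an integer dividing the constant term 3, i.e. one of ±{1, 3}. Evaluating: f(1) = -48, f(-1) = 54, f(3) = -126, f(-3) = 132; none is 0, so f has no rational root and is therefore irreducible over Q (a cubic with no linear factor over a field is irreducible). For an irreducible cubic, the Galois group is A_3 or S_3 according as the discriminant disc(f) = -4a^3 - 27b^2 = -4·(-52)^3 - 27·(3)^2 = 562189 is or is not a square in Q. Here disc(f) = 562189 is not a perfect square in Q, so the Galois group of f over Q is not contained in A_3 and must be all of S_3. The splitting field has degree |S_3| = 6 over Q, so [K : Q] = 6.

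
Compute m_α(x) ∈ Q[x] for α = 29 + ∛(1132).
m_α(x) = x^3 - 87x^2 + 2523x - 25521

Set β = α - 29 = ∛(1132), so β^3 = 1132. Then (α - 29)^3 - 1132 = 0, i.e. α is a root of g(x) = (x - 29)^3 - 1132 = x^3 - 87x^2 + 2523x - 25521. Since g(x) = h(x - 29) where h(x) = x^3 - 1132, and h is irreducible over Q (because 1132 is not a perfect cube, so h has no rational root, and a monic cubic with no rational root is irreducible), g is also irreducible (irreducibility is preserved under the substitution x → x - 29). Hence m_α(x) = x^3 - 87x^2 + 2523x - 25521.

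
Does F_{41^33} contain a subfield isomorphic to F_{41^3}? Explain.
Yes: F_{41^3} is a subfield of F_{41^33}

F_{p^m} embeds in F_{p^n} iff m | n (since F_{p^n} is the splitting field of x^(p^n) - x, and F_{p^m} ⊂ F_{p^n} forces p^n to be a power of p^m, i.e. m | n; conversely if m | n then every root of x^(p^m) - x is a root of x^(p^n) - x). Here 3 | 33 (since 33 = 11·3), so F_{41^3} is a subfield of F_{41^33}, and [F_{41^33} : F_{41^3}] = 33/3 = 11.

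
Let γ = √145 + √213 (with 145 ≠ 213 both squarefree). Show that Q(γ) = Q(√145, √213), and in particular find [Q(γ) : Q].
[Q(γ) : Q] = 4 (equivalently, Q(γ) = Q(√145, √213))

Obviously Q(γ) ⊆ Q(√145, √213), and [Q(√145, √213):Q] = 4 (since 145, 213 are distinct squarefree integers > 1 with 30885 not a perfect square). To show equality we compute the minimal polynomial of γ. From γ = √145 + √213: γ^2 = 145 + 2√(30885) + 213 = 358 + 2√(30885), so γ^2 - 358 = 2√(30885); squaring, (γ^2 - 358)^2 = 4·30885, i.e. γ^4 - 716γ^2 + 128164 - 123540 = 0, i.e. γ^4 - 716γ^2 + 4624 = 0. So γ is a root of x^4 - 716x^2 + 4624. This polynomial is irreducible over Q: it has no rational root (each ±√145 ± √213 is irrational), and any factorization into two quadratics over Q would force √(30885) ∈ Q (pairing opposite roots) or √145, √213 ∈ Q (other pairings), all impossible. Hence [Q(γ):Q] = 4 = [Q(√145, √213):Q], so Q(γ) = Q(√145, √213).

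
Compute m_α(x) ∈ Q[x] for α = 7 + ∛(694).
m_α(x) = x^3 - 21x^2 + 147x - 1037

Set β = α - 7 = ∛(694), so β^3 = 694. Then (α - 7)^3 - 694 = 0, i.e. α is a root of g(x) = (x - 7)^3 - 694 = x^3 - 21x^2 + 147x - 1037. Since g(x) = h(x - 7) where h(x) = x^3 - 694, and h is irreducible over Q (because 694 is not a perfect cube, so h has no rational root, and a monic cubic with no rational root is irreducible), g is also irreducible (irreducibility is preserved under the substitution x → x - 7). Hence m_α(x) = x^3 - 21x^2 + 147x - 1037.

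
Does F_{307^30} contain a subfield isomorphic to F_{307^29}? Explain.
No: F_{307^29} is not a subfield of F_{307^30}

F_{p^m} embeds in F_{p^n} iff m | n. Here 29 ∤ 30 (since 30 = 1·29 + 1 with remainder 1 ≠ 0), so F_{307^29} is not a subfield of F_{307^30}. Equivalently: if it were, the tower law would give 29 = [F_{307^29}:F_307] dividing [F_{307^30}:F_307] = 30, contradiction.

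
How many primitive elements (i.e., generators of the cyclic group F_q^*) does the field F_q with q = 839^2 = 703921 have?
There are φ(703920) = 160512 primitive elements

F_q^* is cyclic of order q - 1 = 703920. A cyclic group of order m has exactly φ(m) generators. Here m = 703920 = 2^4 · 3 · 5 · 7 · 419, so the number of primitive elements is φ(703920) = 160512.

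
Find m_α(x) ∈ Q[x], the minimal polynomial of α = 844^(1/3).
m_α(x) = x^3 - 844

α satisfies α^3 = 844, so x^3 - 844 annihilates α. By the rational root test, a rational root p/q (in lowest terms) of x^3 - 844 would satisfy p^3 = 844 q^3, forcing q = 1 and p^3 = 844; but 844 is not a perfect cube, contradiction. A monic cubic over Q with no rational root is irreducible (any nontrivial factorization would include a linear factor). Hence x^3 - 844 is the minimal polynomial of α, and in particular [Q(α):Q] = 3.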